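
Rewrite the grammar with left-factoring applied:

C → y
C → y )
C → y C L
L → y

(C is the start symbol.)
Left-factoring transforms A → αβ₁ | αβ₂ into A → αA' and A' → β₁ | β₂
(α is the longest common prefix among the alternatives). Repeat until
no nonterminal has two alternatives with a common prefix.

Round 1: C has alternatives sharing prefix 'y'. Introduce C': C → y C'
  Add: C' → ε
  Add: C' → )
  Add: C' → C L

No remaining common prefixes — done.

Resulting grammar:
C → y C'
C' → ε
C' → )
C' → C L
L → y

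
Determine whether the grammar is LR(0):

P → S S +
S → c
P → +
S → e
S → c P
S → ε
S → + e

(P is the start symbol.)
No. Shift-reduce conflict between [S → .] and [P → . +]

Augment with P' → P and build the canonical LR(0) collection (I0 = CLOSURE({[P' → . P]}), then GOTO on every symbol after a dot until no new states appear). It has 11 states:
  I0: { [P → . +], [P → . S S +], [P' → . P], [S → . + e], [S → . c P], [S → . c], [S → . e], [S → .] }  — shift, reduce
  I1: { [P → + .], [S → + . e] }  — shift, reduce
  I2: { [P' → P .] }  — accept
  I3: { [P → S . S +], [S → . + e], [S → . c P], [S → . c], [S → . e], [S → .] }  — shift, reduce
  I4: { [P → . +], [P → . S S +], [S → . + e], [S → . c P], [S → . c], [S → . e], [S → .], [S → c . P], [S → c .] }  — shift, 2 reduces
  I5: { [S → e .] }  — reduce
  I6: { [S → c P .] }  — reduce
  I7: { [S → + . e] }  — shift
  I8: { [P → S S . +] }  — shift
  I9: { [P → S S + .] }  — reduce
  I10: { [S → + e .] }  — reduce

Conflict in state I0:
  Shift-reduce conflict between [S → .] and [P → . +]
So the grammar is NOT LR(0).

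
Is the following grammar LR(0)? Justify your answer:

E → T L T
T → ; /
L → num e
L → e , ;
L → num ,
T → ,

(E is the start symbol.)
Yes, the grammar is LR(0)

A grammar is LR(0) if no state in the canonical LR(0) collection has:
  - both a shift item (dot before a terminal) and a complete item (shift-reduce conflict), or
  - two or more complete items (reduce-reduce conflict; the accept item [E' → E .] counts as a complete item here).

Augment with E' → E and build the canonical LR(0) collection (I0 = CLOSURE({[E' → . E]}), then GOTO on every symbol after a dot until no new states appear). It has 14 states:
  I0: { [E → . T L T], [E' → . E], [T → . ,], [T → . ; /] }  — shift
  I1: { [T → , .] }  — reduce
  I2: { [T → ; . /] }  — shift
  I3: { [E' → E .] }  — accept
  I4: { [E → T . L T], [L → . e , ;], [L → . num ,], [L → . num e] }  — shift
  I5: { [E → T L . T], [T → . ,], [T → . ; /] }  — shift
  I6: { [L → e . , ;] }  — shift
  I7: { [L → num . ,], [L → num . e] }  — shift
  I8: { [L → num , .] }  — reduce
  I9: { [L → num e .] }  — reduce
  I10: { [L → e , . ;] }  — shift
  I11: { [L → e , ; .] }  — reduce
  I12: { [E → T L T .] }  — reduce
  I13: { [T → ; / .] }  — reduce

Every state is either a pure shift/goto state or contains exactly one complete item and nothing to shift — no conflicts. The grammar is LR(0).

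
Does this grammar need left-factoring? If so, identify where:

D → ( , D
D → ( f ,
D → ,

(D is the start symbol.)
Left-factoring is needed when two productions for the same non-terminal
share a common prefix on the right-hand side.

Productions for D:
  D → ( , D
  D → ( f ,
  D → ,

Found common prefix '(' in productions for D

Answer: Yes, D has productions with common prefix '('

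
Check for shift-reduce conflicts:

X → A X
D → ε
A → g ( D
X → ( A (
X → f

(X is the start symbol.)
Augment with X' → X and build the canonical LR(0) collection (I0 = CLOSURE({[X' → . X]}), then GOTO on every symbol after a dot until no new states appear). It has 11 states:
  I0: { [A → . g ( D], [X → . ( A (], [X → . A X], [X → . f], [X' → . X] }  — shift
  I1: { [A → . g ( D], [X → ( . A (] }  — shift
  I2: { [A → . g ( D], [X → . ( A (], [X → . A X], [X → . f], [X → A . X] }  — shift
  I3: { [X' → X .] }  — accept
  I4: { [X → f .] }  — reduce
  I5: { [A → g . ( D] }  — shift
  I6: { [A → g ( . D], [D → .] }  — reduce
  I7: { [A → g ( D .] }  — reduce
  I8: { [X → A X .] }  — reduce
  I9: { [X → ( A . (] }  — shift
  I10: { [X → ( A ( .] }  — reduce

No state contains both a complete item and a shift item.

Answer: No shift-reduce conflicts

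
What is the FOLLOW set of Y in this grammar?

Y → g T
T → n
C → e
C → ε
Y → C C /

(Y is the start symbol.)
{ $ }

To compute FOLLOW(Y), find every occurrence of Y on a right-hand side N → α Y β: add FIRST(β) \ {ε}, and if β is empty or nullable also add FOLLOW(N). Iterate to a fixed point.

Y is the start symbol, so $ ∈ FOLLOW(Y).
Y does not occur on any right-hand side.

Taking the union: FOLLOW(Y) = { $ }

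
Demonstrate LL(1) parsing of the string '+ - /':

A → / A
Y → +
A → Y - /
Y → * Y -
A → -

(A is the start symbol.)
LL(1) parsing maintains a stack (initially the start symbol over $) and the input. At each step: if the stack top is a terminal, match it against the current input token; if it is a non-terminal N, replace it with the RHS of M[N, lookahead] (the unique production whose predict set contains the lookahead).

Stack is shown with the top on the left.

Stack    Input    Action
------------------------
A $      + - / $  output A → Y - /
Y - / $  + - / $  output Y → +
+ - / $  + - / $  match '+'
- / $    - / $    match '-'
/ $      / $      match '/'
$        $        accept

The string is accepted.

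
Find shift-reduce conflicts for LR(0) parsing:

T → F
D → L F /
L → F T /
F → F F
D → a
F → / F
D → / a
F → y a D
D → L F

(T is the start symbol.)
A shift-reduce conflict occurs when an LR(0) state has both:
  - a complete (reduce) item [A → α .] (dot at the end), and
  - a shift item [B → β . c γ] (dot before a terminal).

Augment with T' → T and build the canonical LR(0) collection (I0 = CLOSURE({[T' → . T]}), then GOTO on every symbol after a dot until no new states appear). It has 19 states:
  I0: { [F → . / F], [F → . F F], [F → . y a D], [T → . F], [T' → . T] }  — shift
  I1: { [F → . / F], [F → . F F], [F → . y a D], [F → / . F] }  — shift
  I2: { [F → . / F], [F → . F F], [F → . y a D], [F → F . F], [T → F .] }  — shift, reduce
  I3: { [T' → T .] }  — accept
  I4: { [F → y . a D] }  — shift
  I5: { [D → . / a], [D → . L F /], [D → . L F], [D → . a], [F → . / F], [F → . F F], [F → . y a D], [F → y a . D], [L → . F T /] }  — shift
  I6: { [D → / . a], [F → . / F], [F → . F F], [F → . y a D], [F → / . F] }  — shift
  I7: { [F → y a D .] }  — reduce
  I8: { [F → . / F], [F → . F F], [F → . y a D], [F → F . F], [L → F . T /], [T → . F] }  — shift
  I9: { [D → L . F /], [D → L . F], [F → . / F], [F → . F F], [F → . y a D] }  — shift
  I10: { [D → a .] }  — reduce
  I11: { [D → L F . /], [D → L F .], [F → . / F], [F → . F F], [F → . y a D], [F → F . F] }  — shift, reduce
  I12: { [D → L F / .], [F → . / F], [F → . F F], [F → . y a D], [F → / . F] }  — shift, reduce
  I13: { [F → . / F], [F → . F F], [F → . y a D], [F → F . F], [F → F F .] }  — shift, reduce
  I14: { [F → . / F], [F → . F F], [F → . y a D], [F → / F .], [F → F . F] }  — shift, reduce
  I15: { [F → . / F], [F → . F F], [F → . y a D], [F → F . F], [F → F F .], [T → F .] }  — shift, 2 reduces
  I16: { [L → F T . /] }  — shift
  I17: { [L → F T / .] }  — reduce
  I18: { [D → / a .] }  — reduce

I2 contains reduce item [T → F .] and shift items [F → . / F], [F → . y a D] — shift-reduce conflict.
I11 contains reduce item [D → L F .] and shift items [D → L F . /], [F → . / F], [F → . y a D] — shift-reduce conflict.
I12 contains reduce item [D → L F / .] and shift items [F → . / F], [F → . y a D] — shift-reduce conflict.
I13 contains reduce item [F → F F .] and shift items [F → . / F], [F → . y a D] — shift-reduce conflict.
I14 contains reduce item [F → / F .] and shift items [F → . / F], [F → . y a D] — shift-reduce conflict.
I15 contains reduce items [F → F F .], [T → F .] and shift items [F → . / F], [F → . y a D] — shift-reduce conflict.

Answer: Yes — I2: [T → F .] vs [F → . / F]; I11: [D → L F .] vs [D → L F . /]; I12: [D → L F / .] vs [F → . / F]; I13: [F → F F .] vs [F → . / F]; I14: [F → / F .] vs [F → . / F]; I15: [F → F F .] vs [F → . / F]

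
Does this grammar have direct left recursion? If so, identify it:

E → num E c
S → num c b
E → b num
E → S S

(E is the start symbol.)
No direct left recursion

Direct left recursion occurs when N → N α for some non-terminal N (the right-hand side begins with the left-hand side itself).

E → num E c: starts with num
S → num c b: starts with num
E → b num: starts with b
E → S S: starts with S

No direct left recursion found.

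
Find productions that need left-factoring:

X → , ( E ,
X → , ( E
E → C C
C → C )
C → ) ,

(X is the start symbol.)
Yes, X has productions with common prefix ', ( E'

Left-factoring is needed when two productions for the same non-terminal
share a common prefix on the right-hand side.

Productions for X:
  X → , ( E ,
  X → , ( E
Productions for C:
  C → C )
  C → ) ,

Found common prefix ', ( E' in productions for X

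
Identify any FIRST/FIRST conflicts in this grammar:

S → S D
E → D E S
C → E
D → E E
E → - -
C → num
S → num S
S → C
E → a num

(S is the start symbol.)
A FIRST/FIRST conflict occurs when two productions N → α and N → β for the same non-terminal have FIRST(α) ∩ FIRST(β) ≠ ∅ (with ε ∈ FIRST of a nullable right-hand side, so two nullable alternatives also conflict).

FIRST sets of the non-terminals at (or reachable through a nullable prefix from) the front of some alternative:
  FIRST(S) = { '-', 'a', 'num' }
  FIRST(C) = { '-', 'a', 'num' }
  FIRST(D) = { '-', 'a' }
  FIRST(E) = { '-', 'a' }

Productions for S:
  S → S D: FIRST = { '-', 'a', 'num' }
  S → num S: FIRST = { 'num' }
  S → C: FIRST = { '-', 'a', 'num' }
Productions for E:
  E → D E S: FIRST = { '-', 'a' }
  E → - -: FIRST = { '-' }
  E → a num: FIRST = { 'a' }
Productions for C:
  C → E: FIRST = { '-', 'a' }
  C → num: FIRST = { 'num' }
D has only one production, so no FIRST/FIRST conflict is possible there.

Conflict for S: S → S D and S → num S
  Overlap: { 'num' }
Conflict for S: S → S D and S → C
  Overlap: { '-', 'a', 'num' }
Conflict for S: S → num S and S → C
  Overlap: { 'num' }
Conflict for E: E → D E S and E → - -
  Overlap: { '-' }
Conflict for E: E → D E S and E → a num
  Overlap: { 'a' }

Answer: Yes. S → S D / S → num S on { 'num' }; S → S D / S → C on { '-', 'a', 'num' }; S → num S / S → C on { 'num' }; E → D E S / E → '-' '-' on { '-' }; E → D E S / E → a num on { 'a' }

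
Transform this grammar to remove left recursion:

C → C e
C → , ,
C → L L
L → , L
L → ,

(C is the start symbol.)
C is directly left-recursive. The standard transformation for
  A → A α₁ | ... | A α_m | β₁ | ... | β_n
is
  A  → β₁ A' | ... | β_n A'
  A' → α₁ A' | ... | α_m A' | ε

C → , , becomes C → , , C'
C → L L becomes C → L L C'
C → C e becomes C' → e C'
Add C' → ε

Productions for other non-terminals are unchanged:
  L → , L
  L → ,

Resulting grammar:
C → , , C'
C → L L C'
C' → e C'
C' → ε
L → , L
L → ,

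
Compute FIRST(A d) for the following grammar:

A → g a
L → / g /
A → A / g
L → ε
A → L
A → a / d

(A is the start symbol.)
FIRST sets of the non-terminals involved (from the grammar, by fixed-point iteration):
  FIRST(A) = { '/', 'a', 'g', ε }

To compute FIRST(A d), process the symbols left to right:
Symbol A is a non-terminal. Add FIRST(A) \ {ε} = { '/', 'a', 'g' }
A is nullable (ε ∈ FIRST(A)), continue to the next symbol.
Symbol d is a terminal. Add 'd' and stop.
FIRST(A d) = { '/', 'a', 'd', 'g' }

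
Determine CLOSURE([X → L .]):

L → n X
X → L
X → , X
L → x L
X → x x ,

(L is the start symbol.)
{ [X → L .] }

Start with: [X → L .]
The dot is at the end, so nothing is added.

CLOSURE = { [X → L .] }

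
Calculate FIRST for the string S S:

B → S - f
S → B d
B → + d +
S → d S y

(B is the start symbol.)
{ '+', 'd' }

FIRST sets of the non-terminals involved (from the grammar, by fixed-point iteration):
  FIRST(S) = { '+', 'd' }

To compute FIRST(S S), process the symbols left to right:
Symbol S is a non-terminal. Add FIRST(S) \ {ε} = { '+', 'd' }
S is not nullable (ε ∉ FIRST(S)), so stop here.
FIRST(S S) = { '+', 'd' }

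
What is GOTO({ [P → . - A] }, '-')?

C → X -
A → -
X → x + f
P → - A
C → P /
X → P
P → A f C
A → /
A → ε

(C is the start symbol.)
GOTO(I, '-') = CLOSURE({ [A → αX.β] : [A → α.Xβ] ∈ I, X = '-' })

Items with dot before '-', with the dot advanced:
  [P → . - A] → [P → - . A]
Closure of the advanced items:
  [P → - . A] has the dot before A: add [A → . -], [A → . /], [A → .]

GOTO = { [A → . -], [A → . /], [A → .], [P → - . A] }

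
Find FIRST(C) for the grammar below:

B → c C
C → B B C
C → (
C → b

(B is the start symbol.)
{ '(', 'b', 'c' }

To compute FIRST(C), examine every production with C on the left-hand side, reading each right-hand side left to right until a non-nullable symbol is reached.

FIRST sets of the other non-terminals involved (by the same procedure, iterated to a fixed point):
  FIRST(B) = { 'c' }

From C → B B C:
  - B is a non-terminal: add FIRST(B) \ {ε} = { 'c' }
    B is not nullable, so stop
From C → (:
  - '(' is a terminal: add '(' and stop
From C → b:
  - b is a terminal: add 'b' and stop

Collecting: FIRST(C) = { '(', 'b', 'c' }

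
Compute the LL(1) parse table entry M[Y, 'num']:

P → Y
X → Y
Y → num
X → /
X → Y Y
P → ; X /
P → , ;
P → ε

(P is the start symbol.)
To find M[Y, 'num'], we find productions for Y where 'num' is in the predict set (PREDICT(N → α) = (FIRST(α) \ {ε}) ∪ (FOLLOW(N) if α ⇒* ε)).

Y → num: PREDICT = { 'num' }
  'num' is in predict set, so this production goes in M[Y, 'num']

M[Y, 'num'] = Y → num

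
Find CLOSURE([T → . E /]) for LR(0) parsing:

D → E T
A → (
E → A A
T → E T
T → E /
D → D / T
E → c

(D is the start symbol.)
To compute CLOSURE, for each item [A → α.Bβ] where B is a non-terminal, add [B → .γ] for all productions B → γ; repeat for the newly added items until nothing changes.

Start with: [T → . E /]
  [T → . E /] has the dot before E: add [E → . A A], [E → . c]
  [E → . A A] has the dot before A: add [A → . (]
No further items can be added.

CLOSURE = { [A → . (], [E → . A A], [E → . c], [T → . E /] }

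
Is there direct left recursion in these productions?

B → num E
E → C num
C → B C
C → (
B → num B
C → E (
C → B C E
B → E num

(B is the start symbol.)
B → num E: starts with num
E → C num: starts with C
C → B C: starts with B
C → (: starts with '('
B → num B: starts with num
C → E (: starts with E
C → B C E: starts with B
B → E num: starts with E

No direct left recursion found.

Answer: No direct left recursion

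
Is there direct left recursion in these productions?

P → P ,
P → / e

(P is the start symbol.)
Direct left recursion occurs when N → N α for some non-terminal N (the right-hand side begins with the left-hand side itself).

P → P ,: LEFT RECURSIVE (starts with P)
P → / e: starts with '/'

The grammar has direct left recursion on: P.

Answer: Yes, P is left-recursive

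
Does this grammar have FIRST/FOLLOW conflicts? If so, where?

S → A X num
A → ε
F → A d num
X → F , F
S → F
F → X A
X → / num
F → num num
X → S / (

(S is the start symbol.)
No FIRST/FOLLOW conflicts.

A FIRST/FOLLOW conflict occurs when a non-terminal N has a nullable alternative N → β (β ⇒* ε) and another alternative N → α with FIRST(α) ∩ FOLLOW(N) ≠ ∅: on such a lookahead the parser cannot decide between expanding α and letting N vanish via β.

Nullable non-terminals: A.
A has a nullable alternative but only one production, so nothing to check.

F, S, X have no nullable alternative, so no FIRST/FOLLOW check is needed there.

No FIRST/FOLLOW conflicts found.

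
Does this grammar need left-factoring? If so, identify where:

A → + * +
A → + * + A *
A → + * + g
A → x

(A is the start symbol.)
Left-factoring is needed when two productions for the same non-terminal
share a common prefix on the right-hand side.

Productions for A:
  A → + * +
  A → + * + A *
  A → + * + g
  A → x

Found common prefix '+ * +' in productions for A

Answer: Yes, A has productions with common prefix '+ * +'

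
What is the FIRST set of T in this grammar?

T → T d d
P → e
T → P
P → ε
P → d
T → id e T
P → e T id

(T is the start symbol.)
FIRST sets of the other non-terminals involved (by the same procedure, iterated to a fixed point):
  FIRST(P) = { 'd', 'e', ε }

From T → T d d:
  - T is the symbol being defined: contributes nothing new
    T is nullable, so continue to the next symbol
  - d is a terminal: add 'd' and stop
From T → P:
  - P is a non-terminal: add FIRST(P) \ {ε} = { 'd', 'e' }
    P is nullable and nothing follows, so the whole right-hand side can vanish: ε ∈ FIRST(T)
From T → id e T:
  - id is a terminal: add 'id' and stop

Collecting: FIRST(T) = { 'd', 'e', 'id', ε }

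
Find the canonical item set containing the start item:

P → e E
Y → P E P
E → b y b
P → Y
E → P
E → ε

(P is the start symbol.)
First, augment the grammar with P' → P
I₀ = CLOSURE({ [P' → . P] }):
  [P' → . P] has the dot before P: add [P → . e E], [P → . Y]
  [P → . Y] has the dot before Y: add [Y → . P E P]
No further items can be added.

I₀ = { [P → . Y], [P → . e E], [P' → . P], [Y → . P E P] }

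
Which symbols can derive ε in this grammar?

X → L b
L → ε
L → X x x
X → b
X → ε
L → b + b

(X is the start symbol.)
{ 'L', 'X' }

A non-terminal is nullable if it can derive ε (the empty string): either it has an ε-production, or it has a production whose right-hand side consists entirely of nullable non-terminals.

ε-productions: L → ε, X → ε
So L, X are immediately nullable.
Every non-terminal is now nullable.
Nullable = { 'L', 'X' }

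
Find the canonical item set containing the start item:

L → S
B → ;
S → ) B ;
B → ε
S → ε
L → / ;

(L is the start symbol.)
{ [L → . / ;], [L → . S], [L' → . L], [S → . ) B ;], [S → .] }

First, augment the grammar with L' → L
I₀ = CLOSURE({ [L' → . L] }):
  [L' → . L] has the dot before L: add [L → . S], [L → . / ;]
  [L → . S] has the dot before S: add [S → . ) B ;], [S → .]
No further items can be added.

I₀ = { [L → . / ;], [L → . S], [L' → . L], [S → . ) B ;], [S → .] }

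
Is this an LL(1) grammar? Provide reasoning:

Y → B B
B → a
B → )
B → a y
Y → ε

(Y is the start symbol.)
Relevant sets:
  FIRST(B) = { ')', 'a' }
  FOLLOW(Y) = { $ }

For Y:
  PREDICT(Y → B B) = { ')', 'a' }
  PREDICT(Y → ε) = { $ }
For B:
  PREDICT(B → a) = { 'a' }
  PREDICT(B → ')') = { ')' }
  PREDICT(B → a y) = { 'a' }

Conflict found: Predict set conflict for B: { 'a' }
The grammar is NOT LL(1).

Answer: No. Predict set conflict for B: { 'a' }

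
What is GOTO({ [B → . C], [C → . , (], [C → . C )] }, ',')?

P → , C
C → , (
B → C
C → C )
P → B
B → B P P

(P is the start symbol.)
GOTO(I, ',') = CLOSURE({ [A → αX.β] : [A → α.Xβ] ∈ I, X = ',' })

Items with dot before ',', with the dot advanced:
  [C → . , (] → [C → , . (]
Closure adds nothing (no advanced item has the dot before a non-terminal).

GOTO = { [C → , . (] }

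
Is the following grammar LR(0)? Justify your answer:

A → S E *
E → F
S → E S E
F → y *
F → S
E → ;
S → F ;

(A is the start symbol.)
No. Shift-reduce conflict between [E → F .] and [S → F . ;]

A grammar is LR(0) if no state in the canonical LR(0) collection has:
  - both a shift item (dot before a terminal) and a complete item (shift-reduce conflict), or
  - two or more complete items (reduce-reduce conflict; the accept item [A' → A .] counts as a complete item here).

Augment with A' → A and build the canonical LR(0) collection (I0 = CLOSURE({[A' → . A]}), then GOTO on every symbol after a dot until no new states appear). It has 14 states:
  I0: { [A → . S E *], [A' → . A], [E → . ;], [E → . F], [F → . S], [F → . y *], [S → . E S E], [S → . F ;] }  — shift
  I1: { [E → ; .] }  — reduce
  I2: { [A' → A .] }  — accept
  I3: { [E → . ;], [E → . F], [F → . S], [F → . y *], [S → . E S E], [S → . F ;], [S → E . S E] }  — shift
  I4: { [E → F .], [S → F . ;] }  — shift, reduce
  I5: { [A → S . E *], [E → . ;], [E → . F], [F → . S], [F → . y *], [F → S .], [S → . E S E], [S → . F ;] }  — shift, reduce
  I6: { [F → y . *] }  — shift
  I7: { [F → y * .] }  — reduce
  I8: { [A → S E . *], [E → . ;], [E → . F], [F → . S], [F → . y *], [S → . E S E], [S → . F ;], [S → E . S E] }  — shift
  I9: { [F → S .] }  — reduce
  I10: { [A → S E * .] }  — reduce
  I11: { [E → . ;], [E → . F], [F → . S], [F → . y *], [F → S .], [S → . E S E], [S → . F ;], [S → E S . E] }  — shift, reduce
  I12: { [E → . ;], [E → . F], [F → . S], [F → . y *], [S → . E S E], [S → . F ;], [S → E . S E], [S → E S E .] }  — shift, reduce
  I13: { [S → F ; .] }  — reduce

Conflict in state I4:
  Shift-reduce conflict between [E → F .] and [S → F . ;]
So the grammar is NOT LR(0).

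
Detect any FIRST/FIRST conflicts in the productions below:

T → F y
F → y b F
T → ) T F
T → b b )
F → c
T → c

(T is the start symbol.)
Yes. T → F y / T → c on { 'c' }

FIRST sets of the non-terminals at (or reachable through a nullable prefix from) the front of some alternative:
  FIRST(F) = { 'c', 'y' }

Productions for T:
  T → F y: FIRST = { 'c', 'y' }
  T → ) T F: FIRST = { ')' }
  T → b b ): FIRST = { 'b' }
  T → c: FIRST = { 'c' }
Productions for F:
  F → y b F: FIRST = { 'y' }
  F → c: FIRST = { 'c' }

Conflict for T: T → F y and T → c
  Overlap: { 'c' }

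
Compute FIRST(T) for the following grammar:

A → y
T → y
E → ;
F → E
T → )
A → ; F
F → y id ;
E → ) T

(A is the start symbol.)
{ ')', 'y' }

From T → y:
  - y is a terminal: add 'y' and stop
From T → ):
  - ')' is a terminal: add ')' and stop

Collecting: FIRST(T) = { ')', 'y' }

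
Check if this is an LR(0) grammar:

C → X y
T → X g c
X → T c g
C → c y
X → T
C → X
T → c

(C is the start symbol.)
No. Shift-reduce conflict between [X → T .] and [X → T . c g]

Augment with C' → C and build the canonical LR(0) collection (I0 = CLOSURE({[C' → . C]}), then GOTO on every symbol after a dot until no new states appear). It has 11 states:
  I0: { [C → . X y], [C → . X], [C → . c y], [C' → . C], [T → . X g c], [T → . c], [X → . T c g], [X → . T] }  — shift
  I1: { [C' → C .] }  — accept
  I2: { [X → T . c g], [X → T .] }  — shift, reduce
  I3: { [C → X . y], [C → X .], [T → X . g c] }  — shift, reduce
  I4: { [C → c . y], [T → c .] }  — shift, reduce
  I5: { [C → c y .] }  — reduce
  I6: { [T → X g . c] }  — shift
  I7: { [C → X y .] }  — reduce
  I8: { [T → X g c .] }  — reduce
  I9: { [X → T c . g] }  — shift
  I10: { [X → T c g .] }  — reduce

Conflict in state I2:
  Shift-reduce conflict between [X → T .] and [X → T . c g]
So the grammar is NOT LR(0).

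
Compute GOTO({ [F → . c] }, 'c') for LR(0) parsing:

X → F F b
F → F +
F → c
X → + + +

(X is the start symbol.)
GOTO(I, 'c') = CLOSURE({ [A → αX.β] : [A → α.Xβ] ∈ I, X = 'c' })

Items with dot before 'c', with the dot advanced:
  [F → . c] → [F → c .]
Closure adds nothing (no advanced item has the dot before a non-terminal).

GOTO = { [F → c .] }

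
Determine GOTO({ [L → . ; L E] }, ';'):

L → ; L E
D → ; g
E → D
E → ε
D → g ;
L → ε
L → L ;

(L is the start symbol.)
{ [L → . ; L E], [L → . L ;], [L → .], [L → ; . L E] }

GOTO(I, ';') = CLOSURE({ [A → αX.β] : [A → α.Xβ] ∈ I, X = ';' })

Items with dot before ';', with the dot advanced:
  [L → . ; L E] → [L → ; . L E]
Closure of the advanced items:
  [L → ; . L E] has the dot before L: add [L → . ; L E], [L → .], [L → . L ;]

GOTO = { [L → . ; L E], [L → . L ;], [L → .], [L → ; . L E] }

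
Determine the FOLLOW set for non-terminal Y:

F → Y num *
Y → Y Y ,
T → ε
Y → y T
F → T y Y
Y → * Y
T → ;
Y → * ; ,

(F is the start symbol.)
In F → Y num *: Y is followed by num '*', add FIRST(num '*') \ {ε} = { 'num' }
In Y → Y Y ,: Y is followed by Y ',', add FIRST(Y ',') \ {ε} = { '*', 'y' }
In Y → Y Y ,: Y is followed by ',', add FIRST(',') \ {ε} = { ',' }
In F → T y Y: Y is at the end, add FOLLOW(F)
In Y → * Y: Y is at the end; this adds FOLLOW(Y) to itself — nothing new

The FOLLOW sets referred to above (computed the same way, to a fixed point):
  FOLLOW(F) = { $ }

Taking the union: FOLLOW(Y) = { $, '*', ',', 'num', 'y' }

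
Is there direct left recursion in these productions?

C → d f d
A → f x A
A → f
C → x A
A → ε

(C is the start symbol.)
Direct left recursion occurs when N → N α for some non-terminal N (the right-hand side begins with the left-hand side itself).

C → d f d: starts with d
A → f x A: starts with f
A → f: starts with f
C → x A: starts with x
A → ε: starts with ε

No direct left recursion found.

Answer: No direct left recursion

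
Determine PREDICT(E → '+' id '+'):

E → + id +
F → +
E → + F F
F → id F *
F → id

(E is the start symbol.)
PREDICT(E → '+' id '+') = (FIRST(RHS) \ {ε}) ∪ (FOLLOW(E) if ε ∈ FIRST(RHS), i.e. RHS ⇒* ε)
FIRST('+' id '+') = { '+' }
ε ∉ FIRST('+' id '+'), so FOLLOW(E) is not added.
PREDICT(E → '+' id '+') = { '+' }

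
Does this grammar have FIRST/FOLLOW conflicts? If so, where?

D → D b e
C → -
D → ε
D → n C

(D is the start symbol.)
Nullable non-terminals: D.
FIRST sets used below: FIRST(D) = { 'b', 'n', ε }

D: nullable alternative(s) D → ε; FOLLOW(D) = { $, 'b' }
  D → D b e: FIRST \ {ε} = { 'b', 'n' } — overlaps FOLLOW(D) on { 'b' }: CONFLICT
  D → ε: FIRST \ {ε} = { } — this is the only nullable alternative, skip
  D → n C: FIRST \ {ε} = { 'n' } — disjoint from FOLLOW(D)

C has no nullable alternative, so no FIRST/FOLLOW check is needed there.

So the grammar has 1 FIRST/FOLLOW conflict (marked CONFLICT above).

Answer: Yes. D → D b e with FOLLOW(D) on { 'b' }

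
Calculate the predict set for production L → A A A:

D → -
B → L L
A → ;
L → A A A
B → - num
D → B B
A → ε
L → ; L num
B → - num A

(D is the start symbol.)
PREDICT(L → A A A) = (FIRST(RHS) \ {ε}) ∪ (FOLLOW(L) if ε ∈ FIRST(RHS), i.e. RHS ⇒* ε)
FIRST(A) = { ';', ε }
FIRST(A A A) = { ';', ε }
ε ∈ FIRST(A A A) (the right-hand side is nullable), so add FOLLOW(L) = { $, '-', ';', 'num' }
PREDICT(L → A A A) = { $, '-', ';', 'num' }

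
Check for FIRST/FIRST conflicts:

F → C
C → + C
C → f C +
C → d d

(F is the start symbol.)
A FIRST/FIRST conflict occurs when two productions N → α and N → β for the same non-terminal have FIRST(α) ∩ FIRST(β) ≠ ∅ (with ε ∈ FIRST of a nullable right-hand side, so two nullable alternatives also conflict).

Productions for C:
  C → + C: FIRST = { '+' }
  C → f C +: FIRST = { 'f' }
  C → d d: FIRST = { 'd' }
F has only one production, so no FIRST/FIRST conflict is possible there.

All alternatives of each non-terminal have pairwise disjoint FIRST sets.

Answer: No FIRST/FIRST conflicts.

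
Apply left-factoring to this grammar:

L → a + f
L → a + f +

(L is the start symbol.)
L → a + f L'
L' → ε
L' → +

Left-factoring transforms A → αβ₁ | αβ₂ into A → αA' and A' → β₁ | β₂
(α is the longest common prefix among the alternatives). Repeat until
no nonterminal has two alternatives with a common prefix.

Round 1: L has alternatives sharing prefix 'a + f'. Introduce L': L → a + f L'
  Add: L' → ε
  Add: L' → +

No remaining common prefixes — done.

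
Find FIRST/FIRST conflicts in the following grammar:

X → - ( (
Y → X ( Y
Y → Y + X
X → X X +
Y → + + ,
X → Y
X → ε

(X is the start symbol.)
Yes. X → '-' '(' '(' / X → X X '+' on { '-' }; X → '-' '(' '(' / X → Y on { '-' }; X → X X '+' / X → Y on { '(', '+', '-' }; Y → X '(' Y / Y → Y '+' X on { '(', '+', '-' }; Y → X '(' Y / Y → '+' '+' ',' on { '+' }; Y → Y '+' X / Y → '+' '+' ',' on { '+' }

A FIRST/FIRST conflict occurs when two productions N → α and N → β for the same non-terminal have FIRST(α) ∩ FIRST(β) ≠ ∅ (with ε ∈ FIRST of a nullable right-hand side, so two nullable alternatives also conflict).

FIRST sets of the non-terminals at (or reachable through a nullable prefix from) the front of some alternative:
  FIRST(X) = { '(', '+', '-', ε }
  FIRST(Y) = { '(', '+', '-' }

Productions for X:
  X → - ( (: FIRST = { '-' }
  X → X X +: FIRST = { '(', '+', '-' }
  X → Y: FIRST = { '(', '+', '-' }
  X → ε: FIRST = { ε }
Productions for Y:
  Y → X ( Y: FIRST = { '(', '+', '-' }
  Y → Y + X: FIRST = { '(', '+', '-' }
  Y → + + ,: FIRST = { '+' }

Conflict for X: X → - ( ( and X → X X +
  Overlap: { '-' }
Conflict for X: X → - ( ( and X → Y
  Overlap: { '-' }
Conflict for X: X → X X + and X → Y
  Overlap: { '(', '+', '-' }
Conflict for Y: Y → X ( Y and Y → Y + X
  Overlap: { '(', '+', '-' }
Conflict for Y: Y → X ( Y and Y → + + ,
  Overlap: { '+' }
Conflict for Y: Y → Y + X and Y → + + ,
  Overlap: { '+' }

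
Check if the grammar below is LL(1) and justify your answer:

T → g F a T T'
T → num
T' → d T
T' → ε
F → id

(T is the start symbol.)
No. Predict set conflict for T': { 'd' }

A grammar is LL(1) if for each non-terminal N with multiple productions, the predict sets of those productions are pairwise disjoint, where PREDICT(N → α) = (FIRST(α) \ {ε}) ∪ (FOLLOW(N) if α ⇒* ε).

Relevant sets:
  FOLLOW(T') = { $, 'd' }

For T:
  PREDICT(T → g F a T T') = { 'g' }
  PREDICT(T → num) = { 'num' }
For T':
  PREDICT(T' → d T) = { 'd' }
  PREDICT(T' → ε) = { $, 'd' }
F has a single production, so nothing to check there.

Conflict found: Predict set conflict for T': { 'd' }
The grammar is NOT LL(1).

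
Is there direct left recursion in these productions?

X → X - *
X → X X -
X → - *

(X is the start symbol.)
Yes, X is left-recursive

X → X - *: LEFT RECURSIVE (starts with X)
X → X X -: LEFT RECURSIVE (starts with X)
X → - *: starts with '-'

The grammar has direct left recursion on: X.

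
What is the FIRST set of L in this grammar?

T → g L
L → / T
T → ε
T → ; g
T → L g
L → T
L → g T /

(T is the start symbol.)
{ '/', ';', 'g', ε }

FIRST sets of the other non-terminals involved (by the same procedure, iterated to a fixed point):
  FIRST(T) = { '/', ';', 'g', ε }

From L → / T:
  - '/' is a terminal: add '/' and stop
From L → T:
  - T is a non-terminal: add FIRST(T) \ {ε} = { '/', ';', 'g' }
    T is nullable and nothing follows, so the whole right-hand side can vanish: ε ∈ FIRST(L)
From L → g T /:
  - g is a terminal: add 'g' and stop

Collecting: FIRST(L) = { '/', ';', 'g', ε }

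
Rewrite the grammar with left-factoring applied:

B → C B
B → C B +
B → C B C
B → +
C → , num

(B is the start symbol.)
Left-factoring transforms A → αβ₁ | αβ₂ into A → αA' and A' → β₁ | β₂
(α is the longest common prefix among the alternatives). Repeat until
no nonterminal has two alternatives with a common prefix.

Round 1: B has alternatives sharing prefix 'C B'. Introduce B': B → C B B'
  Add: B' → ε
  Add: B' → +
  Add: B' → C

No remaining common prefixes — done.

Resulting grammar:
B → C B B'
B' → ε
B' → +
B' → C
B → +
C → , num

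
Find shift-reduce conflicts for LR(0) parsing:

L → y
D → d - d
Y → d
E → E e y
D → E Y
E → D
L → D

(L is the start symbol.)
No shift-reduce conflicts

Augment with L' → L and build the canonical LR(0) collection (I0 = CLOSURE({[L' → . L]}), then GOTO on every symbol after a dot until no new states appear). It has 12 states:
  I0: { [D → . E Y], [D → . d - d], [E → . D], [E → . E e y], [L → . D], [L → . y], [L' → . L] }  — shift
  I1: { [E → D .], [L → D .] }  — 2 reduces
  I2: { [D → E . Y], [E → E . e y], [Y → . d] }  — shift
  I3: { [L' → L .] }  — accept
  I4: { [D → d . - d] }  — shift
  I5: { [L → y .] }  — reduce
  I6: { [D → d - . d] }  — shift
  I7: { [D → d - d .] }  — reduce
  I8: { [D → E Y .] }  — reduce
  I9: { [Y → d .] }  — reduce
  I10: { [E → E e . y] }  — shift
  I11: { [E → E e y .] }  — reduce

No state contains both a complete item and a shift item.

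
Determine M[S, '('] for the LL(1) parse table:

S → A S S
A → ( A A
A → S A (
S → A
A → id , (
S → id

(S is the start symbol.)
To find M[S, '('], we find productions for S where '(' is in the predict set (PREDICT(N → α) = (FIRST(α) \ {ε}) ∪ (FOLLOW(N) if α ⇒* ε)).

Relevant sets:
  FIRST(A) = { '(', 'id' }

S → A S S: PREDICT = { '(', 'id' }
  '(' is in predict set, so this production goes in M[S, '(']
S → A: PREDICT = { '(', 'id' }
  '(' is in predict set, so this production goes in M[S, '(']
S → id: PREDICT = { 'id' }

M[S, '('] = S → A S S, S → A  (a multiply-defined cell — the grammar is not LL(1))

Answer: S → A S S, S → A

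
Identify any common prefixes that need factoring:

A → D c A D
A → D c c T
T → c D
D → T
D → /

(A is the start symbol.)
Left-factoring is needed when two productions for the same non-terminal
share a common prefix on the right-hand side.

Productions for A:
  A → D c A D
  A → D c c T
Productions for D:
  D → T
  D → /

Found common prefix 'D c' in productions for A

Answer: Yes, A has productions with common prefix 'D c'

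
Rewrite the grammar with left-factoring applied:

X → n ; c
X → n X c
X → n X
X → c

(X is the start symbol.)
Left-factoring transforms A → αβ₁ | αβ₂ into A → αA' and A' → β₁ | β₂
(α is the longest common prefix among the alternatives). Repeat until
no nonterminal has two alternatives with a common prefix.

Round 1: X has alternatives sharing prefix 'n'. Introduce X': X → n X'
  Add: X' → ; c
  Add: X' → X c
  Add: X' → X

Round 2: X' has alternatives sharing prefix 'X'. Introduce X'': X' → X X''
  Add: X'' → c
  Add: X'' → ε

No remaining common prefixes — done.

Resulting grammar:
X → n X'
X' → ; c
X' → X X''
X'' → c
X'' → ε
X → c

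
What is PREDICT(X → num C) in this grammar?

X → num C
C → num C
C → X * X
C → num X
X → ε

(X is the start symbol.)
{ 'num' }

PREDICT(X → num C) = (FIRST(RHS) \ {ε}) ∪ (FOLLOW(X) if ε ∈ FIRST(RHS), i.e. RHS ⇒* ε)
FIRST(num C) = { 'num' }
ε ∉ FIRST(num C), so FOLLOW(X) is not added.
PREDICT(X → num C) = { 'num' }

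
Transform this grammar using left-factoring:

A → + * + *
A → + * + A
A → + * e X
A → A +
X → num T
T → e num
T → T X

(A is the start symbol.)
A → + * A'
A' → + A''
A'' → *
A'' → A
A' → e X
A → A +
X → num T
T → e num
T → T X

Left-factoring transforms A → αβ₁ | αβ₂ into A → αA' and A' → β₁ | β₂
(α is the longest common prefix among the alternatives). Repeat until
no nonterminal has two alternatives with a common prefix.

Round 1: A has alternatives sharing prefix '+ *'. Introduce A': A → + * A'
  Add: A' → + *
  Add: A' → + A
  Add: A' → e X

Round 2: A' has alternatives sharing prefix '+'. Introduce A'': A' → + A''
  Add: A'' → *
  Add: A'' → A

No remaining common prefixes — done.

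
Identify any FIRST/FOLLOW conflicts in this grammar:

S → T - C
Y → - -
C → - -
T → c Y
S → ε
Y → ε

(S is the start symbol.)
Yes. Y → '-' '-' with FOLLOW(Y) on { '-' }

Nullable non-terminals: S, Y.
FIRST sets used below: FIRST(T) = { 'c' }

S: nullable alternative(s) S → ε; FOLLOW(S) = { $ }
  S → T - C: FIRST \ {ε} = { 'c' } — disjoint from FOLLOW(S)
  S → ε: FIRST \ {ε} = { } — this is the only nullable alternative, skip

Y: nullable alternative(s) Y → ε; FOLLOW(Y) = { '-' }
  Y → - -: FIRST \ {ε} = { '-' } — overlaps FOLLOW(Y) on { '-' }: CONFLICT
  Y → ε: FIRST \ {ε} = { } — this is the only nullable alternative, skip

C, T have no nullable alternative, so no FIRST/FOLLOW check is needed there.

So the grammar has 1 FIRST/FOLLOW conflict (marked CONFLICT above).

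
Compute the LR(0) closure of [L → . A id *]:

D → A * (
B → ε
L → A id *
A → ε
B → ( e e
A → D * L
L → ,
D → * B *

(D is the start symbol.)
{ [A → . D * L], [A → .], [D → . * B *], [D → . A * (], [L → . A id *] }

To compute CLOSURE, for each item [A → α.Bβ] where B is a non-terminal, add [B → .γ] for all productions B → γ; repeat for the newly added items until nothing changes.

Start with: [L → . A id *]
  [L → . A id *] has the dot before A: add [A → .], [A → . D * L]
  [A → . D * L] has the dot before D: add [D → . A * (], [D → . * B *]
No further items can be added.

CLOSURE = { [A → . D * L], [A → .], [D → . * B *], [D → . A * (], [L → . A id *] }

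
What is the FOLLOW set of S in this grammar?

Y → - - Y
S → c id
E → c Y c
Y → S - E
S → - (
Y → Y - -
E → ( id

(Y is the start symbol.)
{ '-' }

In Y → S - E: S is followed by '-' E, add FIRST('-' E) \ {ε} = { '-' }

Taking the union: FOLLOW(S) = { '-' }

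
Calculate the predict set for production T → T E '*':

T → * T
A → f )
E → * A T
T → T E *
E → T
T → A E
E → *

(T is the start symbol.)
{ '*', 'f' }

PREDICT(T → T E '*') = (FIRST(RHS) \ {ε}) ∪ (FOLLOW(T) if ε ∈ FIRST(RHS), i.e. RHS ⇒* ε)
FIRST(T) = { '*', 'f' }
FIRST(T E '*') = { '*', 'f' }
ε ∉ FIRST(T E '*'), so FOLLOW(T) is not added.
PREDICT(T → T E '*') = { '*', 'f' }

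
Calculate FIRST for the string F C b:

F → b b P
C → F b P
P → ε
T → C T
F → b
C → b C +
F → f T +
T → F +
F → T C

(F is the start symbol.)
{ 'b', 'f' }

FIRST sets of the non-terminals involved (from the grammar, by fixed-point iteration):
  FIRST(F) = { 'b', 'f' }

To compute FIRST(F C b), process the symbols left to right:
Symbol F is a non-terminal. Add FIRST(F) \ {ε} = { 'b', 'f' }
F is not nullable (ε ∉ FIRST(F)), so stop here.
FIRST(F C b) = { 'b', 'f' }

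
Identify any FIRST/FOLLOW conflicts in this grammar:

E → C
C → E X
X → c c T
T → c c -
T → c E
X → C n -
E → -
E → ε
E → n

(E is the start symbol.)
A FIRST/FOLLOW conflict occurs when a non-terminal N has a nullable alternative N → β (β ⇒* ε) and another alternative N → α with FIRST(α) ∩ FOLLOW(N) ≠ ∅: on such a lookahead the parser cannot decide between expanding α and letting N vanish via β.

Nullable non-terminals: E.
FIRST sets used below: FIRST(C) = { '-', 'c', 'n' }

E: nullable alternative(s) E → ε; FOLLOW(E) = { $, '-', 'c', 'n' }
  E → C: FIRST \ {ε} = { '-', 'c', 'n' } — overlaps FOLLOW(E) on { '-', 'c', 'n' }: CONFLICT
  E → -: FIRST \ {ε} = { '-' } — overlaps FOLLOW(E) on { '-' }: CONFLICT
  E → ε: FIRST \ {ε} = { } — this is the only nullable alternative, skip
  E → n: FIRST \ {ε} = { 'n' } — overlaps FOLLOW(E) on { 'n' }: CONFLICT

C, T, X have no nullable alternative, so no FIRST/FOLLOW check is needed there.

So the grammar has 3 FIRST/FOLLOW conflicts (marked CONFLICT above).

Answer: Yes. E → C with FOLLOW(E) on { '-', 'c', 'n' }; E → '-' with FOLLOW(E) on { '-' }; E → n with FOLLOW(E) on { 'n' }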